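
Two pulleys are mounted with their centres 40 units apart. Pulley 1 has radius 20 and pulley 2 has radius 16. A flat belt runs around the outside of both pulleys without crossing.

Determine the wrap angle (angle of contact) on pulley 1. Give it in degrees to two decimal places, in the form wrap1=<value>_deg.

wrap1=191.48_deg

open belt: β = asin((r2−r1)/C) = asin(-4/40) = -5.7392°
wrap1 = π − 2β = 191.4783°
wrap2 = π + 2β = 168.5217°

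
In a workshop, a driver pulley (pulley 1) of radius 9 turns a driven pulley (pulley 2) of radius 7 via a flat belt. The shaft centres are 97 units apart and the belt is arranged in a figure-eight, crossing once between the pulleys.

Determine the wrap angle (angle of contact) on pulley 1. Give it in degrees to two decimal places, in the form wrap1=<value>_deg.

wrap1=198.99_deg

crossed belt: β = asin((r1+r2)/C) = asin(16/97) = 9.4942°
wrap1 = wrap2 = π + 2β = 198.9885°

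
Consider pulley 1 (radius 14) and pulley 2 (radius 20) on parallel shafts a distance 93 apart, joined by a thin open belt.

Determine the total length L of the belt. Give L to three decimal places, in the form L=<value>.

open belt: β = asin((r2−r1)/C) = asin(6/93) = 3.6991°
wrap1 = π − 2β = 172.6019°
wrap2 = π + 2β = 187.3981°
tangent length = C·cosβ = 92.8062
L = r1·wrap1 + r2·wrap2 + 2·C·cosβ = 14·3.0125 + 20·3.2707 + 2·92.8062 = 293.2014

L=293.201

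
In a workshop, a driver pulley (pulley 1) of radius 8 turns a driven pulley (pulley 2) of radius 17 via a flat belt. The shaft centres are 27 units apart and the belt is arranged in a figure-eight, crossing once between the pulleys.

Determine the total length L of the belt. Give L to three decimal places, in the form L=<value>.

crossed belt: β = asin((r1+r2)/C) = asin(25/27) = 67.8084°
wrap1 = wrap2 = π + 2β = 315.6168°
tangent length = C·cosβ = 10.1980
L = (r1+r2)·wrap + 2·C·cosβ = 25·5.5086 + 2·10.1980 = 158.1099

L=158.110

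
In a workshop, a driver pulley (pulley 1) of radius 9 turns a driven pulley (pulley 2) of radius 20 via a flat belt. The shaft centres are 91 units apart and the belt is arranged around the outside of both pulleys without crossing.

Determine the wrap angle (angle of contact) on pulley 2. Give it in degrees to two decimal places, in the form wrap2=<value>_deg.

wrap2=193.89_deg

open belt: β = asin((r2−r1)/C) = asin(11/91) = 6.9428°
wrap1 = π − 2β = 166.1143°
wrap2 = π + 2β = 193.8857°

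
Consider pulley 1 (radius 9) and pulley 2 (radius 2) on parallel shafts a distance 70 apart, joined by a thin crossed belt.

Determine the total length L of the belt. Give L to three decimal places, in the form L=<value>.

L=176.290

crossed belt: β = asin((r1+r2)/C) = asin(11/70) = 9.0411°
wrap1 = wrap2 = π + 2β = 198.0822°
tangent length = C·cosβ = 69.1303
L = (r1+r2)·wrap + 2·C·cosβ = 11·3.4572 + 2·69.1303 = 176.2897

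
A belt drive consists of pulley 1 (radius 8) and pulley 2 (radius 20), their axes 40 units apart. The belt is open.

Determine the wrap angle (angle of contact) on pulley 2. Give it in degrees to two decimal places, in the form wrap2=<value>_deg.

open belt: β = asin((r2−r1)/C) = asin(12/40) = 17.4576°
wrap1 = π − 2β = 145.0848°
wrap2 = π + 2β = 214.9152°

wrap2=214.92_deg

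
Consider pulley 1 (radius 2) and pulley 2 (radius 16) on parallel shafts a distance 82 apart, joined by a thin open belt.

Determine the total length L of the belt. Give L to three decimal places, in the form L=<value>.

L=222.945

open belt: β = asin((r2−r1)/C) = asin(14/82) = 9.8304°
wrap1 = π − 2β = 160.3393°
wrap2 = π + 2β = 199.6607°
tangent length = C·cosβ = 80.7960
L = r1·wrap1 + r2·wrap2 + 2·C·cosβ = 2·2.7984 + 16·3.4847 + 2·80.7960 = 222.9448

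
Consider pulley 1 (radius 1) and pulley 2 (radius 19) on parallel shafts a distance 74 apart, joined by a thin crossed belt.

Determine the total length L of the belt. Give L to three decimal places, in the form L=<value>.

L=216.271

crossed belt: β = asin((r1+r2)/C) = asin(20/74) = 15.6804°
wrap1 = wrap2 = π + 2β = 211.3607°
tangent length = C·cosβ = 71.2461
L = (r1+r2)·wrap + 2·C·cosβ = 20·3.6889 + 2·71.2461 = 216.2709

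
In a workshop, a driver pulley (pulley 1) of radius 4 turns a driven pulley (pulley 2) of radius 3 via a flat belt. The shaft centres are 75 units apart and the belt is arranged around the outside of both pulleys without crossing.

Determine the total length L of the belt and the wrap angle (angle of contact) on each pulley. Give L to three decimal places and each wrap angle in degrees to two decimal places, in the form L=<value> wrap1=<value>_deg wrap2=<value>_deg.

open belt: β = asin((r2−r1)/C) = asin(-1/75) = -0.7640°
wrap1 = π − 2β = 181.5279°
wrap2 = π + 2β = 178.4721°
tangent length = C·cosβ = 74.9933
L = r1·wrap1 + r2·wrap2 + 2·C·cosβ = 4·3.1683 + 3·3.1149 + 2·74.9933 = 172.0045

L=172.004 wrap1=181.53_deg wrap2=178.47_deg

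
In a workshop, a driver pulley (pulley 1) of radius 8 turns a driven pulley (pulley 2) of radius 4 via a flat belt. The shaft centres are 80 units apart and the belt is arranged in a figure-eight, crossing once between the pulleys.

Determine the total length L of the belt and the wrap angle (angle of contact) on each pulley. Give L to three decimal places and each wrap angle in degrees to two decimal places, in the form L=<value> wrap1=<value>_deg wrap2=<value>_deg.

crossed belt: β = asin((r1+r2)/C) = asin(12/80) = 8.6269°
wrap1 = wrap2 = π + 2β = 197.2539°
tangent length = C·cosβ = 79.0949
L = (r1+r2)·wrap + 2·C·cosβ = 12·3.4427 + 2·79.0949 = 199.5025

L=199.503 wrap1=197.25_deg wrap2=197.25_deg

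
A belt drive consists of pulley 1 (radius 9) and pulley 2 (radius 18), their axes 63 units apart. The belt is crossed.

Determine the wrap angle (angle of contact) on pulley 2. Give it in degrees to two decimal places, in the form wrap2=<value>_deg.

crossed belt: β = asin((r1+r2)/C) = asin(27/63) = 25.3769°
wrap1 = wrap2 = π + 2β = 230.7539°

wrap2=230.75_deg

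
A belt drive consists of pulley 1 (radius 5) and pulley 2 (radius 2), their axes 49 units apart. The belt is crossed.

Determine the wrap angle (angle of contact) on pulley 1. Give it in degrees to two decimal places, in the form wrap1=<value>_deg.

wrap1=196.43_deg

crossed belt: β = asin((r1+r2)/C) = asin(7/49) = 8.2132°
wrap1 = wrap2 = π + 2β = 196.4264°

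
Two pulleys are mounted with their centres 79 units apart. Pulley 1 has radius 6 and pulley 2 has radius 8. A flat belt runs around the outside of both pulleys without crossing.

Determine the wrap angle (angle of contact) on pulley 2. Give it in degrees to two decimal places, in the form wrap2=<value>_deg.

open belt: β = asin((r2−r1)/C) = asin(2/79) = 1.4507°
wrap1 = π − 2β = 177.0986°
wrap2 = π + 2β = 182.9014°

wrap2=182.90_deg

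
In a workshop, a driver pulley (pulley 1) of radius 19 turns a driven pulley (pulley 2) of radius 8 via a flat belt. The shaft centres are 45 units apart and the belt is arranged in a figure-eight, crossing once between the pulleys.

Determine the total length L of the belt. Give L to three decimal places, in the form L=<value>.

L=191.572

crossed belt: β = asin((r1+r2)/C) = asin(27/45) = 36.8699°
wrap1 = wrap2 = π + 2β = 253.7398°
tangent length = C·cosβ = 36.0000
L = (r1+r2)·wrap + 2·C·cosβ = 27·4.4286 + 2·36.0000 = 191.5721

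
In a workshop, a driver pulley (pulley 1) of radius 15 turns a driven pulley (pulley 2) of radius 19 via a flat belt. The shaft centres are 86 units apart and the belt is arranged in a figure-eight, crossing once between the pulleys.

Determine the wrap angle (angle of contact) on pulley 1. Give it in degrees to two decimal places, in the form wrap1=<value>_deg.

crossed belt: β = asin((r1+r2)/C) = asin(34/86) = 23.2877°
wrap1 = wrap2 = π + 2β = 226.5755°

wrap1=226.58_deg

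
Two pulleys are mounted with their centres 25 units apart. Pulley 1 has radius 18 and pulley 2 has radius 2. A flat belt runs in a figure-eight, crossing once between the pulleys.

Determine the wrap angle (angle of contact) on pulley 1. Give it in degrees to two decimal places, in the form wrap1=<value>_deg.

crossed belt: β = asin((r1+r2)/C) = asin(20/25) = 53.1301°
wrap1 = wrap2 = π + 2β = 286.2602°

wrap1=286.26_deg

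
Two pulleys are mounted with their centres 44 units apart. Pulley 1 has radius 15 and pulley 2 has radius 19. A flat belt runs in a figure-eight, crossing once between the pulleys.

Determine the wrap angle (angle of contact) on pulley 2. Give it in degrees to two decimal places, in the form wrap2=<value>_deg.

crossed belt: β = asin((r1+r2)/C) = asin(34/44) = 50.5994°
wrap1 = wrap2 = π + 2β = 281.1989°

wrap2=281.20_deg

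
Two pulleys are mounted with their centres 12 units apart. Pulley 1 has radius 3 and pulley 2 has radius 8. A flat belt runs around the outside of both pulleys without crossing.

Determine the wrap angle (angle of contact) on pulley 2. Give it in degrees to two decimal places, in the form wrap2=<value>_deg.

wrap2=229.25_deg

open belt: β = asin((r2−r1)/C) = asin(5/12) = 24.6243°
wrap1 = π − 2β = 130.7514°
wrap2 = π + 2β = 229.2486°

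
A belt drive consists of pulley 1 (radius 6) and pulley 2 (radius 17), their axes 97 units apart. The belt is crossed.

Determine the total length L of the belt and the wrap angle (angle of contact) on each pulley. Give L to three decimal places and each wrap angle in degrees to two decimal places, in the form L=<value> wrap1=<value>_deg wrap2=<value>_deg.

L=271.736 wrap1=207.43_deg wrap2=207.43_deg

crossed belt: β = asin((r1+r2)/C) = asin(23/97) = 13.7162°
wrap1 = wrap2 = π + 2β = 207.4325°
tangent length = C·cosβ = 94.2338
L = (r1+r2)·wrap + 2·C·cosβ = 23·3.6204 + 2·94.2338 = 271.7362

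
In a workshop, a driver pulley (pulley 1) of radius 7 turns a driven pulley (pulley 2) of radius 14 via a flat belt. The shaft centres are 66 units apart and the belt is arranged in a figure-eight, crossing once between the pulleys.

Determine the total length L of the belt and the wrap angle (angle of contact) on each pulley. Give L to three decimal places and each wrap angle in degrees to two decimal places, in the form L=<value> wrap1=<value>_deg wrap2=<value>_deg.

L=204.713 wrap1=217.11_deg wrap2=217.11_deg

crossed belt: β = asin((r1+r2)/C) = asin(21/66) = 18.5530°
wrap1 = wrap2 = π + 2β = 217.1060°
tangent length = C·cosβ = 62.5700
L = (r1+r2)·wrap + 2·C·cosβ = 21·3.7892 + 2·62.5700 = 204.7134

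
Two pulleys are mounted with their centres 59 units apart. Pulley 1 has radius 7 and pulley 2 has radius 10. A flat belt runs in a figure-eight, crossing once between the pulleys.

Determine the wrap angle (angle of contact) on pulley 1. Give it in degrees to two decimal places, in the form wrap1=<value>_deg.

crossed belt: β = asin((r1+r2)/C) = asin(17/59) = 16.7464°
wrap1 = wrap2 = π + 2β = 213.4927°

wrap1=213.49_deg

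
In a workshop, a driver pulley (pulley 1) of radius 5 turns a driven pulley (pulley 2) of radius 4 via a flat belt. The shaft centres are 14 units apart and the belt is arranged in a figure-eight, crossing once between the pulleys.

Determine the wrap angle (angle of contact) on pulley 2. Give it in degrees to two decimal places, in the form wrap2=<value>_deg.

wrap2=260.01_deg

crossed belt: β = asin((r1+r2)/C) = asin(9/14) = 40.0052°
wrap1 = wrap2 = π + 2β = 260.0104°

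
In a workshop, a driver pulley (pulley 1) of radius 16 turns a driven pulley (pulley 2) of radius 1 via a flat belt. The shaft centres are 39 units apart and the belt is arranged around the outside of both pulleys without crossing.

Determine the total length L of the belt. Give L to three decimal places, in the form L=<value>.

open belt: β = asin((r2−r1)/C) = asin(-15/39) = -22.6199°
wrap1 = π − 2β = 225.2397°
wrap2 = π + 2β = 134.7603°
tangent length = C·cosβ = 36.0000
L = r1·wrap1 + r2·wrap2 + 2·C·cosβ = 16·3.9312 + 1·2.3520 + 2·36.0000 = 137.2508

L=137.251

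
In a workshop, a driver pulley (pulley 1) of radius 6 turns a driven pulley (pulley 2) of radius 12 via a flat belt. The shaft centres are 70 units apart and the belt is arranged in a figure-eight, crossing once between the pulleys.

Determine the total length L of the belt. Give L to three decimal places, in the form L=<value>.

crossed belt: β = asin((r1+r2)/C) = asin(18/70) = 14.9006°
wrap1 = wrap2 = π + 2β = 209.8012°
tangent length = C·cosβ = 67.6461
L = (r1+r2)·wrap + 2·C·cosβ = 18·3.6617 + 2·67.6461 = 201.2033

L=201.203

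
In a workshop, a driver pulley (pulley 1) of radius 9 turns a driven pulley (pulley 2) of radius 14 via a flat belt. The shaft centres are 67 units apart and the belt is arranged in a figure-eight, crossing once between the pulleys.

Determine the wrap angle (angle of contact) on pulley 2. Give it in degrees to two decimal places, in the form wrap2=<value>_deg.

crossed belt: β = asin((r1+r2)/C) = asin(23/67) = 20.0771°
wrap1 = wrap2 = π + 2β = 220.1541°

wrap2=220.15_deg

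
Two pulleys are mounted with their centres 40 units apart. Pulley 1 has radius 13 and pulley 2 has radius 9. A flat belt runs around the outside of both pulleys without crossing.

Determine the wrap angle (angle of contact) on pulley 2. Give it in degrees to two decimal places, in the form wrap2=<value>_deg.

wrap2=168.52_deg

open belt: β = asin((r2−r1)/C) = asin(-4/40) = -5.7392°
wrap1 = π − 2β = 191.4783°
wrap2 = π + 2β = 168.5217°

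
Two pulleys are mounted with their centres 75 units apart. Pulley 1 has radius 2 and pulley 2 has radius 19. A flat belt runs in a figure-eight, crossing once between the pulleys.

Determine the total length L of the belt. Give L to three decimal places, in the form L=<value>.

L=221.893

crossed belt: β = asin((r1+r2)/C) = asin(21/75) = 16.2602°
wrap1 = wrap2 = π + 2β = 212.5204°
tangent length = C·cosβ = 72.0000
L = (r1+r2)·wrap + 2·C·cosβ = 21·3.7092 + 2·72.0000 = 221.8928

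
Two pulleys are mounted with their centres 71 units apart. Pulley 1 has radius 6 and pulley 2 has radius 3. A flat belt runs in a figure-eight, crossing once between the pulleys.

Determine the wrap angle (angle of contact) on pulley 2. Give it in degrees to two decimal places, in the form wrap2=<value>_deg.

crossed belt: β = asin((r1+r2)/C) = asin(9/71) = 7.2824°
wrap1 = wrap2 = π + 2β = 194.5649°

wrap2=194.56_deg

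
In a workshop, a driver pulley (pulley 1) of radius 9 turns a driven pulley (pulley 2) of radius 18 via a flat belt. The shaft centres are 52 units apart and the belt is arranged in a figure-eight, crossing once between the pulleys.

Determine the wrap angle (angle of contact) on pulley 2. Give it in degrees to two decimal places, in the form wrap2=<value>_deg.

crossed belt: β = asin((r1+r2)/C) = asin(27/52) = 31.2807°
wrap1 = wrap2 = π + 2β = 242.5613°

wrap2=242.56_deg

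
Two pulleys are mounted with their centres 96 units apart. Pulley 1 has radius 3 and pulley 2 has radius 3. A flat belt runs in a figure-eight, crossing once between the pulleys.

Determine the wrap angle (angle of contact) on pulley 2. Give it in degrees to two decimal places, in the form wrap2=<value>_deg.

wrap2=187.17_deg

crossed belt: β = asin((r1+r2)/C) = asin(6/96) = 3.5833°
wrap1 = wrap2 = π + 2β = 187.1666°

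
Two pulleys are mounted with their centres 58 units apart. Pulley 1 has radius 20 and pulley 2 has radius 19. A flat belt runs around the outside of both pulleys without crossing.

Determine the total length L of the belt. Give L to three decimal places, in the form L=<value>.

L=238.539

open belt: β = asin((r2−r1)/C) = asin(-1/58) = -0.9879°
wrap1 = π − 2β = 181.9758°
wrap2 = π + 2β = 178.0242°
tangent length = C·cosβ = 57.9914
L = r1·wrap1 + r2·wrap2 + 2·C·cosβ = 20·3.1761 + 19·3.1071 + 2·57.9914 = 238.5394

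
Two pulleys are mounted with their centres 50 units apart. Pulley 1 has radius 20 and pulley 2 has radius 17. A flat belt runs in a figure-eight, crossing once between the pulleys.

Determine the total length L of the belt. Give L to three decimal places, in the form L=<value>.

crossed belt: β = asin((r1+r2)/C) = asin(37/50) = 47.7314°
wrap1 = wrap2 = π + 2β = 275.4628°
tangent length = C·cosβ = 33.6303
L = (r1+r2)·wrap + 2·C·cosβ = 37·4.8077 + 2·33.6303 = 245.1468

L=245.147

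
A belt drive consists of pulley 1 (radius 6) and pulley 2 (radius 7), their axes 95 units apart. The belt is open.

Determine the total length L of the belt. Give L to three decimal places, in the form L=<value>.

open belt: β = asin((r2−r1)/C) = asin(1/95) = 0.6031°
wrap1 = π − 2β = 178.7938°
wrap2 = π + 2β = 181.2062°
tangent length = C·cosβ = 94.9947
L = r1·wrap1 + r2·wrap2 + 2·C·cosβ = 6·3.1205 + 7·3.1626 + 2·94.9947 = 230.8512

L=230.851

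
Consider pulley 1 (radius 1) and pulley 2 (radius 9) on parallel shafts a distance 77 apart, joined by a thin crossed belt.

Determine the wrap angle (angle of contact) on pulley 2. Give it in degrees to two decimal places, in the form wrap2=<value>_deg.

crossed belt: β = asin((r1+r2)/C) = asin(10/77) = 7.4621°
wrap1 = wrap2 = π + 2β = 194.9242°

wrap2=194.92_deg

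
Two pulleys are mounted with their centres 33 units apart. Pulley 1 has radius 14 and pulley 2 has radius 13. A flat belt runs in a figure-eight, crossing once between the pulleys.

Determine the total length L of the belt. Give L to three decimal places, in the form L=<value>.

L=174.515

crossed belt: β = asin((r1+r2)/C) = asin(27/33) = 54.9032°
wrap1 = wrap2 = π + 2β = 289.8064°
tangent length = C·cosβ = 18.9737
L = (r1+r2)·wrap + 2·C·cosβ = 27·5.0581 + 2·18.9737 = 174.5154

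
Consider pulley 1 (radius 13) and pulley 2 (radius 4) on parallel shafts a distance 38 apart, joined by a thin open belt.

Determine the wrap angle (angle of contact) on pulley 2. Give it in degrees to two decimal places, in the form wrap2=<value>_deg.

open belt: β = asin((r2−r1)/C) = asin(-9/38) = -13.7002°
wrap1 = π − 2β = 207.4005°
wrap2 = π + 2β = 152.5995°

wrap2=152.60_deg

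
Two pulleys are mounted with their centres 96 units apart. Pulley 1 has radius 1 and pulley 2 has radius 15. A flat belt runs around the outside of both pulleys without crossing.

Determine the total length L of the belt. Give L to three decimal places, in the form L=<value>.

open belt: β = asin((r2−r1)/C) = asin(14/96) = 8.3855°
wrap1 = π − 2β = 163.2289°
wrap2 = π + 2β = 196.7711°
tangent length = C·cosβ = 94.9737
L = r1·wrap1 + r2·wrap2 + 2·C·cosβ = 1·2.8489 + 15·3.4343 + 2·94.9737 = 244.3108

L=244.311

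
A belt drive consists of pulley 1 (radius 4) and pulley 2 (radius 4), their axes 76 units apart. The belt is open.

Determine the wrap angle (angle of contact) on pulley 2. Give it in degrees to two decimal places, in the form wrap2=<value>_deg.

open belt: β = asin((r2−r1)/C) = asin(0/76) = 0.0000°
wrap1 = π − 2β = 180.0000°
wrap2 = π + 2β = 180.0000°

wrap2=180.00_deg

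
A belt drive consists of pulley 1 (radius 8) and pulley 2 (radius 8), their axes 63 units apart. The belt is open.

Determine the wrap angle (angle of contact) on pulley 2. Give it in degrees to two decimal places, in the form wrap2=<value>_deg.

open belt: β = asin((r2−r1)/C) = asin(0/63) = 0.0000°
wrap1 = π − 2β = 180.0000°
wrap2 = π + 2β = 180.0000°

wrap2=180.00_deg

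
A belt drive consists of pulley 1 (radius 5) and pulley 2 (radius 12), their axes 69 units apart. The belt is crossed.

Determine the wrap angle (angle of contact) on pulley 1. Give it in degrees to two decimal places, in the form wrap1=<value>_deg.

crossed belt: β = asin((r1+r2)/C) = asin(17/69) = 14.2632°
wrap1 = wrap2 = π + 2β = 208.5264°

wrap1=208.53_deg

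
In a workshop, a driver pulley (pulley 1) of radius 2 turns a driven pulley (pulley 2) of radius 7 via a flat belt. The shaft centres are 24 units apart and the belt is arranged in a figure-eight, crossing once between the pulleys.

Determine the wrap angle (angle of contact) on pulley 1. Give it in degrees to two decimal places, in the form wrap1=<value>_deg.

wrap1=224.05_deg

crossed belt: β = asin((r1+r2)/C) = asin(9/24) = 22.0243°
wrap1 = wrap2 = π + 2β = 224.0486°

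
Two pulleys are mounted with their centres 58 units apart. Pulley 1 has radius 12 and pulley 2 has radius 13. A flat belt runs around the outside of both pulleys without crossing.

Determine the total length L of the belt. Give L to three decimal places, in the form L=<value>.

L=194.557

open belt: β = asin((r2−r1)/C) = asin(1/58) = 0.9879°
wrap1 = π − 2β = 178.0242°
wrap2 = π + 2β = 181.9758°
tangent length = C·cosβ = 57.9914
L = r1·wrap1 + r2·wrap2 + 2·C·cosβ = 12·3.1071 + 13·3.1761 + 2·57.9914 = 194.5571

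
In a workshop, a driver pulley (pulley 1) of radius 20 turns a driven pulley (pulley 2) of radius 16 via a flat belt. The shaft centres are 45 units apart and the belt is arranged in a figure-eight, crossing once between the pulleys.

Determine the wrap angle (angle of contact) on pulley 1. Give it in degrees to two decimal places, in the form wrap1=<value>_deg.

crossed belt: β = asin((r1+r2)/C) = asin(36/45) = 53.1301°
wrap1 = wrap2 = π + 2β = 286.2602°

wrap1=286.26_deg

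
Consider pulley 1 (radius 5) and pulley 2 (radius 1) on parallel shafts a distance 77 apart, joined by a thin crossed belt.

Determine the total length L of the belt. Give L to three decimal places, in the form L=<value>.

L=173.317

crossed belt: β = asin((r1+r2)/C) = asin(6/77) = 4.4691°
wrap1 = wrap2 = π + 2β = 188.9383°
tangent length = C·cosβ = 76.7659
L = (r1+r2)·wrap + 2·C·cosβ = 6·3.2976 + 2·76.7659 = 173.3173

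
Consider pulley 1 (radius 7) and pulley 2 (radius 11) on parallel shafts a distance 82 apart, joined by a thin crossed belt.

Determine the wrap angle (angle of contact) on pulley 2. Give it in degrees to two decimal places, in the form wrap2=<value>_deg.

crossed belt: β = asin((r1+r2)/C) = asin(18/82) = 12.6804°
wrap1 = wrap2 = π + 2β = 205.3608°

wrap2=205.36_deg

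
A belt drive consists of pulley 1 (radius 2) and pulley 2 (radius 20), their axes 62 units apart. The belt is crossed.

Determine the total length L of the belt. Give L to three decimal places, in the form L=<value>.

L=201.007

crossed belt: β = asin((r1+r2)/C) = asin(22/62) = 20.7836°
wrap1 = wrap2 = π + 2β = 221.5671°
tangent length = C·cosβ = 57.9655
L = (r1+r2)·wrap + 2·C·cosβ = 22·3.8671 + 2·57.9655 = 201.0067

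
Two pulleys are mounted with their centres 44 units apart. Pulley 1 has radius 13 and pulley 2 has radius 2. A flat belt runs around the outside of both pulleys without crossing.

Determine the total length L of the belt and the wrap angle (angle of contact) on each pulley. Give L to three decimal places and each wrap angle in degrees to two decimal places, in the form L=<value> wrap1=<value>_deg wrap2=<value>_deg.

L=137.888 wrap1=208.96_deg wrap2=151.04_deg

open belt: β = asin((r2−r1)/C) = asin(-11/44) = -14.4775°
wrap1 = π − 2β = 208.9550°
wrap2 = π + 2β = 151.0450°
tangent length = C·cosβ = 42.6028
L = r1·wrap1 + r2·wrap2 + 2·C·cosβ = 13·3.6470 + 2·2.6362 + 2·42.6028 = 137.8885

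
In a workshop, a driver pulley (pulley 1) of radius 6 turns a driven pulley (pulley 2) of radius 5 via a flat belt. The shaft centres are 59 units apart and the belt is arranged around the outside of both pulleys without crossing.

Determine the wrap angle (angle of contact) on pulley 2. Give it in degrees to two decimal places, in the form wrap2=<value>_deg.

wrap2=178.06_deg

open belt: β = asin((r2−r1)/C) = asin(-1/59) = -0.9712°
wrap1 = π − 2β = 181.9423°
wrap2 = π + 2β = 178.0577°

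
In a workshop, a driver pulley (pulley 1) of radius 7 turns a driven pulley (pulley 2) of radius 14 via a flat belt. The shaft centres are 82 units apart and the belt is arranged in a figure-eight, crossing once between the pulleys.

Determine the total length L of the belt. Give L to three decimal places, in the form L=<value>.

L=235.381

crossed belt: β = asin((r1+r2)/C) = asin(21/82) = 14.8386°
wrap1 = wrap2 = π + 2β = 209.6773°
tangent length = C·cosβ = 79.2654
L = (r1+r2)·wrap + 2·C·cosβ = 21·3.6596 + 2·79.2654 = 235.3815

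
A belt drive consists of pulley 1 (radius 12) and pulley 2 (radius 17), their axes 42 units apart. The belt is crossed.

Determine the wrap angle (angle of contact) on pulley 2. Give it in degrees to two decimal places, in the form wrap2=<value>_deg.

wrap2=267.34_deg

crossed belt: β = asin((r1+r2)/C) = asin(29/42) = 43.6678°
wrap1 = wrap2 = π + 2β = 267.3356°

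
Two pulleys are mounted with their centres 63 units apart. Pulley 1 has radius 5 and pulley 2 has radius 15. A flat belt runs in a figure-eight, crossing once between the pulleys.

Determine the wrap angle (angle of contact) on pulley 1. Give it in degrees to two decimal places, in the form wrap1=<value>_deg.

wrap1=217.02_deg

crossed belt: β = asin((r1+r2)/C) = asin(20/63) = 18.5094°
wrap1 = wrap2 = π + 2β = 217.0188°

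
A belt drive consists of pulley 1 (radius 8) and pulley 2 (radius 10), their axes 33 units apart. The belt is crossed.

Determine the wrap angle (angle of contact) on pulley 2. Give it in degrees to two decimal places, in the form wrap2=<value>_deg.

wrap2=246.11_deg

crossed belt: β = asin((r1+r2)/C) = asin(18/33) = 33.0557°
wrap1 = wrap2 = π + 2β = 246.1115°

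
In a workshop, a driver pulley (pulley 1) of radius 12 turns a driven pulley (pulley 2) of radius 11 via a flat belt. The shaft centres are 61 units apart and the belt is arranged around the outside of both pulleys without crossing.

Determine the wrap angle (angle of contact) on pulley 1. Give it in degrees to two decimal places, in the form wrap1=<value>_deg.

open belt: β = asin((r2−r1)/C) = asin(-1/61) = -0.9393°
wrap1 = π − 2β = 181.8786°
wrap2 = π + 2β = 178.1214°

wrap1=181.88_deg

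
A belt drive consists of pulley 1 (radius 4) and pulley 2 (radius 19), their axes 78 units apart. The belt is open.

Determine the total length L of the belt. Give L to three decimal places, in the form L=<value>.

L=231.150

open belt: β = asin((r2−r1)/C) = asin(15/78) = 11.0875°
wrap1 = π − 2β = 157.8250°
wrap2 = π + 2β = 202.1750°
tangent length = C·cosβ = 76.5441
L = r1·wrap1 + r2·wrap2 + 2·C·cosβ = 4·2.7546 + 19·3.5286 + 2·76.5441 = 231.1502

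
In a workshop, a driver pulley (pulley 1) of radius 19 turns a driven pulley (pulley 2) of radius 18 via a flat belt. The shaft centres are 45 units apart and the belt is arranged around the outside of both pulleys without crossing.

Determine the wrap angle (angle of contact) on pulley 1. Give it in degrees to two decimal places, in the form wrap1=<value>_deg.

open belt: β = asin((r2−r1)/C) = asin(-1/45) = -1.2733°
wrap1 = π − 2β = 182.5467°
wrap2 = π + 2β = 177.4533°

wrap1=182.55_deg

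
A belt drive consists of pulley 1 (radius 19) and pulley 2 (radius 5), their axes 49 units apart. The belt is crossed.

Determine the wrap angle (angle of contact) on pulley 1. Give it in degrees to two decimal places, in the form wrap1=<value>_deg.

wrap1=238.65_deg

crossed belt: β = asin((r1+r2)/C) = asin(24/49) = 29.3272°
wrap1 = wrap2 = π + 2β = 238.6543°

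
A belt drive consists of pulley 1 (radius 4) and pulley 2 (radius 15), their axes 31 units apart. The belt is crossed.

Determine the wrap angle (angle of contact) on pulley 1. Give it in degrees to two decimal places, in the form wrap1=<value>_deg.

wrap1=255.60_deg

crossed belt: β = asin((r1+r2)/C) = asin(19/31) = 37.7997°
wrap1 = wrap2 = π + 2β = 255.5994°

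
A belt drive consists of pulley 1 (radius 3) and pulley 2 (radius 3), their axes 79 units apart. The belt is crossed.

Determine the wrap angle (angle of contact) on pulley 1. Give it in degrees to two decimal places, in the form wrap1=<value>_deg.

crossed belt: β = asin((r1+r2)/C) = asin(6/79) = 4.3558°
wrap1 = wrap2 = π + 2β = 188.7115°

wrap1=188.71_deg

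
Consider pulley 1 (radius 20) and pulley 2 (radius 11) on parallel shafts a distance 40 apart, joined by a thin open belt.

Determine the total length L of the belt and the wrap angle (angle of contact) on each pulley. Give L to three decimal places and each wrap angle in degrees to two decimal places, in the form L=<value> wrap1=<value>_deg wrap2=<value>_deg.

open belt: β = asin((r2−r1)/C) = asin(-9/40) = -13.0029°
wrap1 = π − 2β = 206.0058°
wrap2 = π + 2β = 153.9942°
tangent length = C·cosβ = 38.9744
L = r1·wrap1 + r2·wrap2 + 2·C·cosβ = 20·3.5955 + 11·2.6877 + 2·38.9744 = 179.4230

L=179.423 wrap1=206.01_deg wrap2=153.99_deg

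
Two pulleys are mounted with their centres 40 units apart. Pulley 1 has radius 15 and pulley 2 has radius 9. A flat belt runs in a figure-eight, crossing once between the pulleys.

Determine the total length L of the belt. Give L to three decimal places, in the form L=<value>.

L=170.286

crossed belt: β = asin((r1+r2)/C) = asin(24/40) = 36.8699°
wrap1 = wrap2 = π + 2β = 253.7398°
tangent length = C·cosβ = 32.0000
L = (r1+r2)·wrap + 2·C·cosβ = 24·4.4286 + 2·32.0000 = 170.2863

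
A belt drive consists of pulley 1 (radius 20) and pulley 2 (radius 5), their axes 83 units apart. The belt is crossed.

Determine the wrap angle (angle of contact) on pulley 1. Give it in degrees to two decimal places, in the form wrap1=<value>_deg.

crossed belt: β = asin((r1+r2)/C) = asin(25/83) = 17.5300°
wrap1 = wrap2 = π + 2β = 215.0600°

wrap1=215.06_deg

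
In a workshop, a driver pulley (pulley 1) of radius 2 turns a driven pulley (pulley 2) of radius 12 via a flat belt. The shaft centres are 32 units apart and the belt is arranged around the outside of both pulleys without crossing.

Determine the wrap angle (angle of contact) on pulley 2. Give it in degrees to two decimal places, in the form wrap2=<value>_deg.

wrap2=216.42_deg

open belt: β = asin((r2−r1)/C) = asin(10/32) = 18.2100°
wrap1 = π − 2β = 143.5801°
wrap2 = π + 2β = 216.4199°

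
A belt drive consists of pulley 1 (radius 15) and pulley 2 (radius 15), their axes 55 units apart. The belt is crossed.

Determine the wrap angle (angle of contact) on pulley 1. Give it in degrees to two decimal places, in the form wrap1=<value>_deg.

wrap1=246.11_deg

crossed belt: β = asin((r1+r2)/C) = asin(30/55) = 33.0557°
wrap1 = wrap2 = π + 2β = 246.1115°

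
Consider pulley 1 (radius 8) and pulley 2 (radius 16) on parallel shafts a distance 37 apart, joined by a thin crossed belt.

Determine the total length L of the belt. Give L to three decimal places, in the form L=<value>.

crossed belt: β = asin((r1+r2)/C) = asin(24/37) = 40.4398°
wrap1 = wrap2 = π + 2β = 260.8796°
tangent length = C·cosβ = 28.1603
L = (r1+r2)·wrap + 2·C·cosβ = 24·4.5532 + 2·28.1603 = 165.5975

L=165.597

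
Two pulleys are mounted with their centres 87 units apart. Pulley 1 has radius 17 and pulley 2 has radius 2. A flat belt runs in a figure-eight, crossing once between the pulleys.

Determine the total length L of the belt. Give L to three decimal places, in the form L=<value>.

L=237.856

crossed belt: β = asin((r1+r2)/C) = asin(19/87) = 12.6145°
wrap1 = wrap2 = π + 2β = 205.2291°
tangent length = C·cosβ = 84.8999
L = (r1+r2)·wrap + 2·C·cosβ = 19·3.5819 + 2·84.8999 = 237.8564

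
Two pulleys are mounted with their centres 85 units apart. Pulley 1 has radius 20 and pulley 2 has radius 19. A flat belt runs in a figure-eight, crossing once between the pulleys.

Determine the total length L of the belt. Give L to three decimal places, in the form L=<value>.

L=310.752

crossed belt: β = asin((r1+r2)/C) = asin(39/85) = 27.3112°
wrap1 = wrap2 = π + 2β = 234.6224°
tangent length = C·cosβ = 75.5248
L = (r1+r2)·wrap + 2·C·cosβ = 39·4.0949 + 2·75.5248 = 310.7521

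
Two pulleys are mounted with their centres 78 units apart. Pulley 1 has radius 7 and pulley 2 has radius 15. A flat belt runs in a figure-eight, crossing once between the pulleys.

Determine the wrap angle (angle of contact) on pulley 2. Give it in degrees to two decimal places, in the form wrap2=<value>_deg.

crossed belt: β = asin((r1+r2)/C) = asin(22/78) = 16.3827°
wrap1 = wrap2 = π + 2β = 212.7653°

wrap2=212.77_deg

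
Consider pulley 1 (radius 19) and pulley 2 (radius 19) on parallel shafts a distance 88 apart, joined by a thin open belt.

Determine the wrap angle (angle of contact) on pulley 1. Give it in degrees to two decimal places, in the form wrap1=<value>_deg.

open belt: β = asin((r2−r1)/C) = asin(0/88) = 0.0000°
wrap1 = π − 2β = 180.0000°
wrap2 = π + 2β = 180.0000°

wrap1=180.00_deg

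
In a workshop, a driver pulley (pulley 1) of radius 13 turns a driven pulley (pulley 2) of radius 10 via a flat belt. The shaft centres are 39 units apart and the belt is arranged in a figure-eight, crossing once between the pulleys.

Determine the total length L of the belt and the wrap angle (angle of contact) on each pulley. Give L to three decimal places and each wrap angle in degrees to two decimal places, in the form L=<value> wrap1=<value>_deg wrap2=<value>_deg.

L=164.263 wrap1=252.28_deg wrap2=252.28_deg

crossed belt: β = asin((r1+r2)/C) = asin(23/39) = 36.1388°
wrap1 = wrap2 = π + 2β = 252.2776°
tangent length = C·cosβ = 31.4960
L = (r1+r2)·wrap + 2·C·cosβ = 23·4.4031 + 2·31.4960 = 164.2628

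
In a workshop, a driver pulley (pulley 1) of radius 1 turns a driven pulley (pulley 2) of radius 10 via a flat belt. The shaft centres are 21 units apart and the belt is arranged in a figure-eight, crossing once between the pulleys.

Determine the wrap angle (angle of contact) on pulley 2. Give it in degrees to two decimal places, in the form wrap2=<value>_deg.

crossed belt: β = asin((r1+r2)/C) = asin(11/21) = 31.5881°
wrap1 = wrap2 = π + 2β = 243.1763°

wrap2=243.18_deg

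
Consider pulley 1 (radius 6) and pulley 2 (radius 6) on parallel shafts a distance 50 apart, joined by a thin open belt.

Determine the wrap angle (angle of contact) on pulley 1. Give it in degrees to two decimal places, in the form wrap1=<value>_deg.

open belt: β = asin((r2−r1)/C) = asin(0/50) = 0.0000°
wrap1 = π − 2β = 180.0000°
wrap2 = π + 2β = 180.0000°

wrap1=180.00_deg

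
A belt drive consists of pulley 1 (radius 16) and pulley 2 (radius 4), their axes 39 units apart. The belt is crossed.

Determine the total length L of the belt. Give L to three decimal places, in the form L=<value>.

L=151.333

crossed belt: β = asin((r1+r2)/C) = asin(20/39) = 30.8519°
wrap1 = wrap2 = π + 2β = 241.7038°
tangent length = C·cosβ = 33.4813
L = (r1+r2)·wrap + 2·C·cosβ = 20·4.2185 + 2·33.4813 = 151.3332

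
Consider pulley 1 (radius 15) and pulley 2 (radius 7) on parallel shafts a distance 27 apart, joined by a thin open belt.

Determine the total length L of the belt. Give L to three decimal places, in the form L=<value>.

open belt: β = asin((r2−r1)/C) = asin(-8/27) = -17.2353°
wrap1 = π − 2β = 214.4706°
wrap2 = π + 2β = 145.5294°
tangent length = C·cosβ = 25.7876
L = r1·wrap1 + r2·wrap2 + 2·C·cosβ = 15·3.7432 + 7·2.5400 + 2·25.7876 = 125.5032

L=125.503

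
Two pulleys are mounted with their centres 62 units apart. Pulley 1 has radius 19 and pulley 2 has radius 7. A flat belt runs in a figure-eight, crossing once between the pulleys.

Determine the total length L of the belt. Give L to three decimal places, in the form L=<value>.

L=216.754

crossed belt: β = asin((r1+r2)/C) = asin(26/62) = 24.7939°
wrap1 = wrap2 = π + 2β = 229.5877°
tangent length = C·cosβ = 56.2850
L = (r1+r2)·wrap + 2·C·cosβ = 26·4.0071 + 2·56.2850 = 216.7536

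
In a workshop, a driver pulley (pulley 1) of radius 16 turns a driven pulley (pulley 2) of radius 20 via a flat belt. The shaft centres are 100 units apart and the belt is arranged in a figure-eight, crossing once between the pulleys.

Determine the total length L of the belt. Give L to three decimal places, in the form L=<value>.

crossed belt: β = asin((r1+r2)/C) = asin(36/100) = 21.1002°
wrap1 = wrap2 = π + 2β = 222.2004°
tangent length = C·cosβ = 93.2952
L = (r1+r2)·wrap + 2·C·cosβ = 36·3.8781 + 2·93.2952 = 326.2031

L=326.203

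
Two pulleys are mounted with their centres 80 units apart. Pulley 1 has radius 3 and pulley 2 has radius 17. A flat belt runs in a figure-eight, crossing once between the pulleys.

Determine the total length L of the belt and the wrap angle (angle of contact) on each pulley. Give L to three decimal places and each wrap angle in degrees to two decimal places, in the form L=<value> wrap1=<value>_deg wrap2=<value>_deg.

crossed belt: β = asin((r1+r2)/C) = asin(20/80) = 14.4775°
wrap1 = wrap2 = π + 2β = 208.9550°
tangent length = C·cosβ = 77.4597
L = (r1+r2)·wrap + 2·C·cosβ = 20·3.6470 + 2·77.4597 = 227.8584

L=227.858 wrap1=208.96_deg wrap2=208.96_deg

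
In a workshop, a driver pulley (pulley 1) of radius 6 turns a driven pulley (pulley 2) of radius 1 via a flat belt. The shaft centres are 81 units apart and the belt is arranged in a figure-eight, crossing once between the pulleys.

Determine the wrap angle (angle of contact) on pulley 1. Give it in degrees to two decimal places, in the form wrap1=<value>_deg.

wrap1=189.92_deg

crossed belt: β = asin((r1+r2)/C) = asin(7/81) = 4.9577°
wrap1 = wrap2 = π + 2β = 189.9153°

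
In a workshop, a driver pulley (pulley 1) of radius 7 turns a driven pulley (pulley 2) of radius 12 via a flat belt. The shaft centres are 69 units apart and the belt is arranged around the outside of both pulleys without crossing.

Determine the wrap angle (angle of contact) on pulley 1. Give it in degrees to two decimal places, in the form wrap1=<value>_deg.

open belt: β = asin((r2−r1)/C) = asin(5/69) = 4.1555°
wrap1 = π − 2β = 171.6890°
wrap2 = π + 2β = 188.3110°

wrap1=171.69_deg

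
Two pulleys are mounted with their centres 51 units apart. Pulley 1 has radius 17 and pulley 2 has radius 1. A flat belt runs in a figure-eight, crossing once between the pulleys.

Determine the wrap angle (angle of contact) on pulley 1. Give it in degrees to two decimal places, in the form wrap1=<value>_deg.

wrap1=221.33_deg

crossed belt: β = asin((r1+r2)/C) = asin(18/51) = 20.6673°
wrap1 = wrap2 = π + 2β = 221.3346°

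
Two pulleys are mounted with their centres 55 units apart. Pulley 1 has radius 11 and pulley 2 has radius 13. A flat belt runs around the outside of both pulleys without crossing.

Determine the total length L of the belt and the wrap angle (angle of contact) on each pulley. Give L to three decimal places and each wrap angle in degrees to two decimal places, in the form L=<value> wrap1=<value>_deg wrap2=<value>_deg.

open belt: β = asin((r2−r1)/C) = asin(2/55) = 2.0839°
wrap1 = π − 2β = 175.8321°
wrap2 = π + 2β = 184.1679°
tangent length = C·cosβ = 54.9636
L = r1·wrap1 + r2·wrap2 + 2·C·cosβ = 11·3.0688 + 13·3.2143 + 2·54.9636 = 185.4710

L=185.471 wrap1=175.83_deg wrap2=184.17_deg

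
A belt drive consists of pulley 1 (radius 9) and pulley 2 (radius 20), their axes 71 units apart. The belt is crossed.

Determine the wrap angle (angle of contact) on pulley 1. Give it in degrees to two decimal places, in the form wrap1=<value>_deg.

crossed belt: β = asin((r1+r2)/C) = asin(29/71) = 24.1075°
wrap1 = wrap2 = π + 2β = 228.2151°

wrap1=228.22_deg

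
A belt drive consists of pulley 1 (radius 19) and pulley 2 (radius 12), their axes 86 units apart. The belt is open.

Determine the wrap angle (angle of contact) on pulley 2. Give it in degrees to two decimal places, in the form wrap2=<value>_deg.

wrap2=170.66_deg

open belt: β = asin((r2−r1)/C) = asin(-7/86) = -4.6688°
wrap1 = π − 2β = 189.3375°
wrap2 = π + 2β = 170.6625°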